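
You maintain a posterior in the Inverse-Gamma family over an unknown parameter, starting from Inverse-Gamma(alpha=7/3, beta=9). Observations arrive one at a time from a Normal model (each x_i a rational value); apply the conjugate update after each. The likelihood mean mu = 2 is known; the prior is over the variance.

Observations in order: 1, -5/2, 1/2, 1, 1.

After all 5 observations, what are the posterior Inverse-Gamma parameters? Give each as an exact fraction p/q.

alpha=29/6, beta=87/4

obs 1: x=1 → posterior Inverse-Gamma(17/6, 19/2)
obs 2: x=-5/2 → posterior Inverse-Gamma(10/3, 157/8)
obs 3: x=1/2 → posterior Inverse-Gamma(23/6, 83/4)
obs 4: x=1 → posterior Inverse-Gamma(13/3, 85/4)
obs 5: x=1 → posterior Inverse-Gamma(29/6, 87/4)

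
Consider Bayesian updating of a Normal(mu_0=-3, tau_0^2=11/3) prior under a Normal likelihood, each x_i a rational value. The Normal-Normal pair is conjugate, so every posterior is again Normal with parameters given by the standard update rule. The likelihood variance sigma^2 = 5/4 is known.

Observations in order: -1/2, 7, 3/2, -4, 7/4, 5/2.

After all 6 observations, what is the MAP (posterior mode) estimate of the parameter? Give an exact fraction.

106/93

obs 1: x=-1/2 → posterior Normal(-67/59, 55/59)
obs 2: x=7 → posterior Normal(241/103, 55/103)
obs 3: x=3/2 → posterior Normal(307/147, 55/147)
obs 4: x=-4 → posterior Normal(131/191, 55/191)
obs 5: x=7/4 → posterior Normal(208/235, 11/47)
obs 6: x=5/2 → posterior Normal(106/93, 55/279)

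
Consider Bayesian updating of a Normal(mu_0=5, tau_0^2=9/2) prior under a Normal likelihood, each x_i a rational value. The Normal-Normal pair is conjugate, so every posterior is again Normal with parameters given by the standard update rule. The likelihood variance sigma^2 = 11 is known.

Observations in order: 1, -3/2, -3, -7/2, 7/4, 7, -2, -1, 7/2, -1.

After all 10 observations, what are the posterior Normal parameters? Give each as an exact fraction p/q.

obs 1: x=1 → posterior Normal(119/31, 99/31)
obs 2: x=-3/2 → posterior Normal(211/80, 99/40)
obs 3: x=-3 → posterior Normal(157/98, 99/49)
obs 4: x=-7/2 → posterior Normal(47/58, 99/58)
obs 5: x=7/4 → posterior Normal(251/268, 99/67)
obs 6: x=7 → posterior Normal(503/304, 99/76)
obs 7: x=-2 → posterior Normal(431/340, 99/85)
obs 8: x=-1 → posterior Normal(395/376, 99/94)
obs 9: x=7/2 → posterior Normal(521/412, 99/103)
obs 10: x=-1 → posterior Normal(485/448, 99/112)

mu_0=485/448, tau_0^2=99/112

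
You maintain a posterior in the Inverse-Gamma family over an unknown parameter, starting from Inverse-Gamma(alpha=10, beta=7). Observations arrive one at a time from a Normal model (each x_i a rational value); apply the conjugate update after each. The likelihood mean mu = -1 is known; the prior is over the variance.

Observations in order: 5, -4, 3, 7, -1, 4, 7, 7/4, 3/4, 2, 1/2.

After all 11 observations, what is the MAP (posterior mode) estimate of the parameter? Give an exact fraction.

1999/264

obs 1: x=5 → posterior Inverse-Gamma(21/2, 25)
obs 2: x=-4 → posterior Inverse-Gamma(11, 59/2)
obs 3: x=3 → posterior Inverse-Gamma(23/2, 75/2)
obs 4: x=7 → posterior Inverse-Gamma(12, 139/2)
obs 5: x=-1 → posterior Inverse-Gamma(25/2, 139/2)
obs 6: x=4 → posterior Inverse-Gamma(13, 82)
obs 7: x=7 → posterior Inverse-Gamma(27/2, 114)
obs 8: x=7/4 → posterior Inverse-Gamma(14, 3769/32)
obs 9: x=3/4 → posterior Inverse-Gamma(29/2, 1909/16)
obs 10: x=2 → posterior Inverse-Gamma(15, 1981/16)
obs 11: x=1/2 → posterior Inverse-Gamma(31/2, 1999/16)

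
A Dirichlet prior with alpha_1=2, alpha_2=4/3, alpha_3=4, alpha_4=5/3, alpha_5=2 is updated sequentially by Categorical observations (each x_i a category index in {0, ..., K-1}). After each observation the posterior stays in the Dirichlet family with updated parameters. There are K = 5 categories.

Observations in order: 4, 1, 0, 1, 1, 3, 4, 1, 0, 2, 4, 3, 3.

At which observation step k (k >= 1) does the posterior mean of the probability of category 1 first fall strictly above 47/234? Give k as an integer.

obs 1: x=4 → posterior Dirichlet(2, 4/3, 4, 5/3, 3)
obs 2: x=1 → posterior Dirichlet(2, 7/3, 4, 5/3, 3)
obs 3: x=0 → posterior Dirichlet(3, 7/3, 4, 5/3, 3)
obs 4: x=1 → posterior Dirichlet(3, 10/3, 4, 5/3, 3)
obs 5: x=1 → posterior Dirichlet(3, 13/3, 4, 5/3, 3)
obs 6: x=3 → posterior Dirichlet(3, 13/3, 4, 8/3, 3)
obs 7: x=4 → posterior Dirichlet(3, 13/3, 4, 8/3, 4)
obs 8: x=1 → posterior Dirichlet(3, 16/3, 4, 8/3, 4)
obs 9: x=0 → posterior Dirichlet(4, 16/3, 4, 8/3, 4)
obs 10: x=2 → posterior Dirichlet(4, 16/3, 5, 8/3, 4)
obs 11: x=4 → posterior Dirichlet(4, 16/3, 5, 8/3, 5)
obs 12: x=3 → posterior Dirichlet(4, 16/3, 5, 11/3, 5)
obs 13: x=3 → posterior Dirichlet(4, 16/3, 5, 14/3, 5)

k = 4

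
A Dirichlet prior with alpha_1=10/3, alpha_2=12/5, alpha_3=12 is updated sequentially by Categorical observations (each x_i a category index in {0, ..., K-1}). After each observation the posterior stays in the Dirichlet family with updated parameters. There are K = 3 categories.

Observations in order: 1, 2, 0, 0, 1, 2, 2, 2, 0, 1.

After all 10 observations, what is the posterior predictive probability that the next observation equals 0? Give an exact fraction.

95/416

obs 1: x=1 → posterior Dirichlet(10/3, 17/5, 12)
obs 2: x=2 → posterior Dirichlet(10/3, 17/5, 13)
obs 3: x=0 → posterior Dirichlet(13/3, 17/5, 13)
obs 4: x=0 → posterior Dirichlet(16/3, 17/5, 13)
obs 5: x=1 → posterior Dirichlet(16/3, 22/5, 13)
obs 6: x=2 → posterior Dirichlet(16/3, 22/5, 14)
obs 7: x=2 → posterior Dirichlet(16/3, 22/5, 15)
obs 8: x=2 → posterior Dirichlet(16/3, 22/5, 16)
obs 9: x=0 → posterior Dirichlet(19/3, 22/5, 16)
obs 10: x=1 → posterior Dirichlet(19/3, 27/5, 16)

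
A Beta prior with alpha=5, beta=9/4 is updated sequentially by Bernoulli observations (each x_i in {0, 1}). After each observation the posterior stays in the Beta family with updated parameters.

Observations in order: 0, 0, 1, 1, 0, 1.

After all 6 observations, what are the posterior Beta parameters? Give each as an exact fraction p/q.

obs 1: x=0 → posterior Beta(5, 13/4)
obs 2: x=0 → posterior Beta(5, 17/4)
obs 3: x=1 → posterior Beta(6, 17/4)
obs 4: x=1 → posterior Beta(7, 17/4)
obs 5: x=0 → posterior Beta(7, 21/4)
obs 6: x=1 → posterior Beta(8, 21/4)

alpha=8, beta=21/4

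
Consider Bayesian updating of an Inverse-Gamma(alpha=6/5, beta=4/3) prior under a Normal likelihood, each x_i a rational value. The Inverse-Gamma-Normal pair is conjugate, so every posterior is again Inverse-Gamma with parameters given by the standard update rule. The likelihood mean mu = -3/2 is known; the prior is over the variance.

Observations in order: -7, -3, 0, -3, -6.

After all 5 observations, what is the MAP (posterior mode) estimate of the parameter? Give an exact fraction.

obs 1: x=-7 → posterior Inverse-Gamma(17/10, 395/24)
obs 2: x=-3 → posterior Inverse-Gamma(11/5, 211/12)
obs 3: x=0 → posterior Inverse-Gamma(27/10, 449/24)
obs 4: x=-3 → posterior Inverse-Gamma(16/5, 119/6)
obs 5: x=-6 → posterior Inverse-Gamma(37/10, 719/24)

3595/564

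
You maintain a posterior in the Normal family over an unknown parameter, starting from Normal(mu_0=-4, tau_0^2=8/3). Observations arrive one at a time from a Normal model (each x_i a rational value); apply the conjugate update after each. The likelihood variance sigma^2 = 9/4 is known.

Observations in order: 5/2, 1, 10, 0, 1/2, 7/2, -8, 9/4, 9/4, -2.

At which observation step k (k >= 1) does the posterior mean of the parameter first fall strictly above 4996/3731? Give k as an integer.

obs 1: x=5/2 → posterior Normal(-28/59, 72/59)
obs 2: x=1 → posterior Normal(4/91, 72/91)
obs 3: x=10 → posterior Normal(108/41, 24/41)
obs 4: x=0 → posterior Normal(324/155, 72/155)
obs 5: x=1/2 → posterior Normal(20/11, 72/187)
obs 6: x=7/2 → posterior Normal(452/219, 24/73)
obs 7: x=-8 → posterior Normal(196/251, 72/251)
obs 8: x=9/4 → posterior Normal(268/283, 72/283)
obs 9: x=9/4 → posterior Normal(68/63, 8/35)
obs 10: x=-2 → posterior Normal(276/347, 72/347)

k = 3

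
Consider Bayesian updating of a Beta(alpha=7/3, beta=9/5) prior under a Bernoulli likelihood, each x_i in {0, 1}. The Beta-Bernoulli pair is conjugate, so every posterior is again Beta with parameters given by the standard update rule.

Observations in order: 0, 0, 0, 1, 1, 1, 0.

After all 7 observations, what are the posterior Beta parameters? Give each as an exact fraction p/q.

obs 1: x=0 → posterior Beta(7/3, 14/5)
obs 2: x=0 → posterior Beta(7/3, 19/5)
obs 3: x=0 → posterior Beta(7/3, 24/5)
obs 4: x=1 → posterior Beta(10/3, 24/5)
obs 5: x=1 → posterior Beta(13/3, 24/5)
obs 6: x=1 → posterior Beta(16/3, 24/5)
obs 7: x=0 → posterior Beta(16/3, 29/5)

alpha=16/3, beta=29/5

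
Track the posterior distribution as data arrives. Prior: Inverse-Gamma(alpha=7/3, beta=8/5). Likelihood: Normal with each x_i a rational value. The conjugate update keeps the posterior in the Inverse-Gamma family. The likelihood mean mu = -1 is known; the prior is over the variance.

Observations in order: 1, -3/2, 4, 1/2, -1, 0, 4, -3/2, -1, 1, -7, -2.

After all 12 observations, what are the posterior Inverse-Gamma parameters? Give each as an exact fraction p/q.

alpha=25/3, beta=2039/40

obs 1: x=1 → posterior Inverse-Gamma(17/6, 18/5)
obs 2: x=-3/2 → posterior Inverse-Gamma(10/3, 149/40)
obs 3: x=4 → posterior Inverse-Gamma(23/6, 649/40)
obs 4: x=1/2 → posterior Inverse-Gamma(13/3, 347/20)
obs 5: x=-1 → posterior Inverse-Gamma(29/6, 347/20)
obs 6: x=0 → posterior Inverse-Gamma(16/3, 357/20)
obs 7: x=4 → posterior Inverse-Gamma(35/6, 607/20)
obs 8: x=-3/2 → posterior Inverse-Gamma(19/3, 1219/40)
obs 9: x=-1 → posterior Inverse-Gamma(41/6, 1219/40)
obs 10: x=1 → posterior Inverse-Gamma(22/3, 1299/40)
obs 11: x=-7 → posterior Inverse-Gamma(47/6, 2019/40)
obs 12: x=-2 → posterior Inverse-Gamma(25/3, 2039/40)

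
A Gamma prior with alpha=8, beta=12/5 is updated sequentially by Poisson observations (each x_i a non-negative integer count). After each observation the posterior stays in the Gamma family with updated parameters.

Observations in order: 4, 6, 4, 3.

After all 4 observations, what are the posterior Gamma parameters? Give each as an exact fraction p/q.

obs 1: x=4 → posterior Gamma(12, 17/5)
obs 2: x=6 → posterior Gamma(18, 22/5)
obs 3: x=4 → posterior Gamma(22, 27/5)
obs 4: x=3 → posterior Gamma(25, 32/5)

alpha=25, beta=32/5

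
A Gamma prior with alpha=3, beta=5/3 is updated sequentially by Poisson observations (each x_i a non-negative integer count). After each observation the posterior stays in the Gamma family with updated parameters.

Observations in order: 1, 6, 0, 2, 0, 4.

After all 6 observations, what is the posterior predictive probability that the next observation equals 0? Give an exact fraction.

6132610415680998648961/43608742899428874059776

obs 1: x=1 → posterior Gamma(4, 8/3)
obs 2: x=6 → posterior Gamma(10, 11/3)
obs 3: x=0 → posterior Gamma(10, 14/3)
obs 4: x=2 → posterior Gamma(12, 17/3)
obs 5: x=0 → posterior Gamma(12, 20/3)
obs 6: x=4 → posterior Gamma(16, 23/3)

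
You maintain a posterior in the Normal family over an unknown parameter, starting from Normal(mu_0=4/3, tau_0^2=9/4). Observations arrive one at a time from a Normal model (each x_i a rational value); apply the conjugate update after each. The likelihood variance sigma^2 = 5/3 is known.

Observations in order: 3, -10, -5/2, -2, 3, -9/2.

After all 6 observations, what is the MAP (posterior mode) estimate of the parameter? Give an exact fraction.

obs 1: x=3 → posterior Normal(323/141, 45/47)
obs 2: x=-10 → posterior Normal(-487/222, 45/74)
obs 3: x=-5/2 → posterior Normal(-1379/606, 45/101)
obs 4: x=-2 → posterior Normal(-1703/768, 45/128)
obs 5: x=3 → posterior Normal(-1217/930, 9/31)
obs 6: x=-9/2 → posterior Normal(-139/78, 45/182)

-139/78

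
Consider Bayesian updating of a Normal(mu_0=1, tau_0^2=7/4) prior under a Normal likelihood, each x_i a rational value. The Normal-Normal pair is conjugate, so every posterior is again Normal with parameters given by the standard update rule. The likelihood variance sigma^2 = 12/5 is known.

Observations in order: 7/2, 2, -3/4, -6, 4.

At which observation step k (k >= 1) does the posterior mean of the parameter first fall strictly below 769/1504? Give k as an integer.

obs 1: x=7/2 → posterior Normal(341/166, 84/83)
obs 2: x=2 → posterior Normal(481/236, 42/59)
obs 3: x=-3/4 → posterior Normal(857/612, 28/51)
obs 4: x=-6 → posterior Normal(17/752, 21/47)
obs 5: x=4 → posterior Normal(577/892, 84/223)

k = 4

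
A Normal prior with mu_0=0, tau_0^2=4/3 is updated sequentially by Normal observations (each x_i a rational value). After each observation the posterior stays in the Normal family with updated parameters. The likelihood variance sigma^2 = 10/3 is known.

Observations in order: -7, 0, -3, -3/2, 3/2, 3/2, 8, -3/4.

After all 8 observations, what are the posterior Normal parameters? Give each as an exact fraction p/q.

mu_0=-5/42, tau_0^2=20/63

obs 1: x=-7 → posterior Normal(-2, 20/21)
obs 2: x=0 → posterior Normal(-14/9, 20/27)
obs 3: x=-3 → posterior Normal(-20/11, 20/33)
obs 4: x=-3/2 → posterior Normal(-23/13, 20/39)
obs 5: x=3/2 → posterior Normal(-4/3, 4/9)
obs 6: x=3/2 → posterior Normal(-1, 20/51)
obs 7: x=8 → posterior Normal(-1/19, 20/57)
obs 8: x=-3/4 → posterior Normal(-5/42, 20/63)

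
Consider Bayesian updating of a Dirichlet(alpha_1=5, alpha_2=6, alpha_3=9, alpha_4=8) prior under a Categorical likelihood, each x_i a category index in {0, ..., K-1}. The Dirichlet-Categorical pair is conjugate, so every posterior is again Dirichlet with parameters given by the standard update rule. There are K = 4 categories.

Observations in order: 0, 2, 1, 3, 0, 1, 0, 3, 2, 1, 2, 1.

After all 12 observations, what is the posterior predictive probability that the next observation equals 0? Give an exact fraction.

obs 1: x=0 → posterior Dirichlet(6, 6, 9, 8)
obs 2: x=2 → posterior Dirichlet(6, 6, 10, 8)
obs 3: x=1 → posterior Dirichlet(6, 7, 10, 8)
obs 4: x=3 → posterior Dirichlet(6, 7, 10, 9)
obs 5: x=0 → posterior Dirichlet(7, 7, 10, 9)
obs 6: x=1 → posterior Dirichlet(7, 8, 10, 9)
obs 7: x=0 → posterior Dirichlet(8, 8, 10, 9)
obs 8: x=3 → posterior Dirichlet(8, 8, 10, 10)
obs 9: x=2 → posterior Dirichlet(8, 8, 11, 10)
obs 10: x=1 → posterior Dirichlet(8, 9, 11, 10)
obs 11: x=2 → posterior Dirichlet(8, 9, 12, 10)
obs 12: x=1 → posterior Dirichlet(8, 10, 12, 10)

1/5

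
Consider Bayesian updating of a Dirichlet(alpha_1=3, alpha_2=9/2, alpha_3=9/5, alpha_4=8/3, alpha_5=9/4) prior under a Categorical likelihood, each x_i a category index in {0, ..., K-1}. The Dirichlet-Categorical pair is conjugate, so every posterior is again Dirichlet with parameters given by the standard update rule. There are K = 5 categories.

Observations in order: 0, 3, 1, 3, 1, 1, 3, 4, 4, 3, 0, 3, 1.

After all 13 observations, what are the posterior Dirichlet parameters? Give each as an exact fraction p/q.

obs 1: x=0 → posterior Dirichlet(4, 9/2, 9/5, 8/3, 9/4)
obs 2: x=3 → posterior Dirichlet(4, 9/2, 9/5, 11/3, 9/4)
obs 3: x=1 → posterior Dirichlet(4, 11/2, 9/5, 11/3, 9/4)
obs 4: x=3 → posterior Dirichlet(4, 11/2, 9/5, 14/3, 9/4)
obs 5: x=1 → posterior Dirichlet(4, 13/2, 9/5, 14/3, 9/4)
obs 6: x=1 → posterior Dirichlet(4, 15/2, 9/5, 14/3, 9/4)
obs 7: x=3 → posterior Dirichlet(4, 15/2, 9/5, 17/3, 9/4)
obs 8: x=4 → posterior Dirichlet(4, 15/2, 9/5, 17/3, 13/4)
obs 9: x=4 → posterior Dirichlet(4, 15/2, 9/5, 17/3, 17/4)
obs 10: x=3 → posterior Dirichlet(4, 15/2, 9/5, 20/3, 17/4)
obs 11: x=0 → posterior Dirichlet(5, 15/2, 9/5, 20/3, 17/4)
obs 12: x=3 → posterior Dirichlet(5, 15/2, 9/5, 23/3, 17/4)
obs 13: x=1 → posterior Dirichlet(5, 17/2, 9/5, 23/3, 17/4)

alpha_1=5, alpha_2=17/2, alpha_3=9/5, alpha_4=23/3, alpha_5=17/4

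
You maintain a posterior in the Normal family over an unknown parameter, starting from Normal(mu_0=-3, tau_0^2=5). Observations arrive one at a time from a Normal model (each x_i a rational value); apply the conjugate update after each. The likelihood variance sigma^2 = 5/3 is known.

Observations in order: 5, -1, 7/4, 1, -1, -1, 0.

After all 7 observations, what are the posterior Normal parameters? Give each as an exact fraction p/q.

mu_0=45/88, tau_0^2=5/22

obs 1: x=5 → posterior Normal(3, 5/4)
obs 2: x=-1 → posterior Normal(9/7, 5/7)
obs 3: x=7/4 → posterior Normal(57/40, 1/2)
obs 4: x=1 → posterior Normal(69/52, 5/13)
obs 5: x=-1 → posterior Normal(57/64, 5/16)
obs 6: x=-1 → posterior Normal(45/76, 5/19)
obs 7: x=0 → posterior Normal(45/88, 5/22)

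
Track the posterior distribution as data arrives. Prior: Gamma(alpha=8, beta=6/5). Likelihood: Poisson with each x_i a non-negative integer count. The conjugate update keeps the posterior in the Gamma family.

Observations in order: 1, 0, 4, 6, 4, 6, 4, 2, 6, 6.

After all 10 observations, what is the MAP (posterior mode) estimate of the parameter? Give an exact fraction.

obs 1: x=1 → posterior Gamma(9, 11/5)
obs 2: x=0 → posterior Gamma(9, 16/5)
obs 3: x=4 → posterior Gamma(13, 21/5)
obs 4: x=6 → posterior Gamma(19, 26/5)
obs 5: x=4 → posterior Gamma(23, 31/5)
obs 6: x=6 → posterior Gamma(29, 36/5)
obs 7: x=4 → posterior Gamma(33, 41/5)
obs 8: x=2 → posterior Gamma(35, 46/5)
obs 9: x=6 → posterior Gamma(41, 51/5)
obs 10: x=6 → posterior Gamma(47, 56/5)

115/28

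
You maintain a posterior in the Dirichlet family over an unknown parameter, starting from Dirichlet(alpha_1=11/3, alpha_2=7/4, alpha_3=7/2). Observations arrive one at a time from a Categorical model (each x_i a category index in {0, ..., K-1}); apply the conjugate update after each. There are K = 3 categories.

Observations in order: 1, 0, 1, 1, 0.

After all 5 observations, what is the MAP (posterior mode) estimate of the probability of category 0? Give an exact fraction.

obs 1: x=1 → posterior Dirichlet(11/3, 11/4, 7/2)
obs 2: x=0 → posterior Dirichlet(14/3, 11/4, 7/2)
obs 3: x=1 → posterior Dirichlet(14/3, 15/4, 7/2)
obs 4: x=1 → posterior Dirichlet(14/3, 19/4, 7/2)
obs 5: x=0 → posterior Dirichlet(17/3, 19/4, 7/2)

56/131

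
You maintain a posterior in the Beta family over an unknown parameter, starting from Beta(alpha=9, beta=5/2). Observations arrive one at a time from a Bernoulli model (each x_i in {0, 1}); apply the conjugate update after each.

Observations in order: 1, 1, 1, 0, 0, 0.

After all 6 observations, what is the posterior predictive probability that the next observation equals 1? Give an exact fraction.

24/35

obs 1: x=1 → posterior Beta(10, 5/2)
obs 2: x=1 → posterior Beta(11, 5/2)
obs 3: x=1 → posterior Beta(12, 5/2)
obs 4: x=0 → posterior Beta(12, 7/2)
obs 5: x=0 → posterior Beta(12, 9/2)
obs 6: x=0 → posterior Beta(12, 11/2)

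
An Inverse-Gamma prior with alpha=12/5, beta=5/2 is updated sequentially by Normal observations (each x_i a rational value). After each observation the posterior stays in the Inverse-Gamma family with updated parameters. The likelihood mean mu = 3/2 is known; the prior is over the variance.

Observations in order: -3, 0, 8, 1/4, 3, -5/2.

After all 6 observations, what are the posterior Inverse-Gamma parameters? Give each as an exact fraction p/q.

obs 1: x=-3 → posterior Inverse-Gamma(29/10, 101/8)
obs 2: x=0 → posterior Inverse-Gamma(17/5, 55/4)
obs 3: x=8 → posterior Inverse-Gamma(39/10, 279/8)
obs 4: x=1/4 → posterior Inverse-Gamma(22/5, 1141/32)
obs 5: x=3 → posterior Inverse-Gamma(49/10, 1177/32)
obs 6: x=-5/2 → posterior Inverse-Gamma(27/5, 1433/32)

alpha=27/5, beta=1433/32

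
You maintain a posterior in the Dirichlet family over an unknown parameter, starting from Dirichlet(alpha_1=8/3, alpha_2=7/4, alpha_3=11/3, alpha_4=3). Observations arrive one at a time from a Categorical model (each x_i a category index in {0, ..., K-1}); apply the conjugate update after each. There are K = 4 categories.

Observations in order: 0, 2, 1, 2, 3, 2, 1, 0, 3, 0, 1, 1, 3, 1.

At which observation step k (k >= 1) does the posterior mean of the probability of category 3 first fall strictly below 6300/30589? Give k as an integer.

obs 1: x=0 → posterior Dirichlet(11/3, 7/4, 11/3, 3)
obs 2: x=2 → posterior Dirichlet(11/3, 7/4, 14/3, 3)
obs 3: x=1 → posterior Dirichlet(11/3, 11/4, 14/3, 3)
obs 4: x=2 → posterior Dirichlet(11/3, 11/4, 17/3, 3)
obs 5: x=3 → posterior Dirichlet(11/3, 11/4, 17/3, 4)
obs 6: x=2 → posterior Dirichlet(11/3, 11/4, 20/3, 4)
obs 7: x=1 → posterior Dirichlet(11/3, 15/4, 20/3, 4)
obs 8: x=0 → posterior Dirichlet(14/3, 15/4, 20/3, 4)
obs 9: x=3 → posterior Dirichlet(14/3, 15/4, 20/3, 5)
obs 10: x=0 → posterior Dirichlet(17/3, 15/4, 20/3, 5)
obs 11: x=1 → posterior Dirichlet(17/3, 19/4, 20/3, 5)
obs 12: x=1 → posterior Dirichlet(17/3, 23/4, 20/3, 5)
obs 13: x=3 → posterior Dirichlet(17/3, 23/4, 20/3, 6)
obs 14: x=1 → posterior Dirichlet(17/3, 27/4, 20/3, 6)

k = 4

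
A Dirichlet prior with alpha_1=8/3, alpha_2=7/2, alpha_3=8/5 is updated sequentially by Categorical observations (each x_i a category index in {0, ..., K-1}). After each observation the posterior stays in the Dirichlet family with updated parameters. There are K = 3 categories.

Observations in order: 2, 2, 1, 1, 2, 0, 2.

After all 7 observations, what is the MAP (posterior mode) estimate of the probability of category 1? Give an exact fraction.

135/353

obs 1: x=2 → posterior Dirichlet(8/3, 7/2, 13/5)
obs 2: x=2 → posterior Dirichlet(8/3, 7/2, 18/5)
obs 3: x=1 → posterior Dirichlet(8/3, 9/2, 18/5)
obs 4: x=1 → posterior Dirichlet(8/3, 11/2, 18/5)
obs 5: x=2 → posterior Dirichlet(8/3, 11/2, 23/5)
obs 6: x=0 → posterior Dirichlet(11/3, 11/2, 23/5)
obs 7: x=2 → posterior Dirichlet(11/3, 11/2, 28/5)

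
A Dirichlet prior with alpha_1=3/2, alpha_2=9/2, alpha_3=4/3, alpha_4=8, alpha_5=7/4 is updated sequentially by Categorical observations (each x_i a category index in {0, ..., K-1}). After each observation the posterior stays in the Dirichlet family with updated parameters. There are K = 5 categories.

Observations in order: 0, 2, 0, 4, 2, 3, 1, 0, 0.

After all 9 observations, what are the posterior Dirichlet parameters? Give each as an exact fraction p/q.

obs 1: x=0 → posterior Dirichlet(5/2, 9/2, 4/3, 8, 7/4)
obs 2: x=2 → posterior Dirichlet(5/2, 9/2, 7/3, 8, 7/4)
obs 3: x=0 → posterior Dirichlet(7/2, 9/2, 7/3, 8, 7/4)
obs 4: x=4 → posterior Dirichlet(7/2, 9/2, 7/3, 8, 11/4)
obs 5: x=2 → posterior Dirichlet(7/2, 9/2, 10/3, 8, 11/4)
obs 6: x=3 → posterior Dirichlet(7/2, 9/2, 10/3, 9, 11/4)
obs 7: x=1 → posterior Dirichlet(7/2, 11/2, 10/3, 9, 11/4)
obs 8: x=0 → posterior Dirichlet(9/2, 11/2, 10/3, 9, 11/4)
obs 9: x=0 → posterior Dirichlet(11/2, 11/2, 10/3, 9, 11/4)

alpha_1=11/2, alpha_2=11/2, alpha_3=10/3, alpha_4=9, alpha_5=11/4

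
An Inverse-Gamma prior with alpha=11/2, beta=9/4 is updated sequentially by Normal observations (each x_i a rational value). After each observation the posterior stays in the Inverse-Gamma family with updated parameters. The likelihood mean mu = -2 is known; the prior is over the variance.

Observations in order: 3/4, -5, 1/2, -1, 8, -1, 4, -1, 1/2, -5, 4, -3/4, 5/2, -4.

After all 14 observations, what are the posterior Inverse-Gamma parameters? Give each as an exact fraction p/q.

alpha=25/2, beta=1947/16

obs 1: x=3/4 → posterior Inverse-Gamma(6, 193/32)
obs 2: x=-5 → posterior Inverse-Gamma(13/2, 337/32)
obs 3: x=1/2 → posterior Inverse-Gamma(7, 437/32)
obs 4: x=-1 → posterior Inverse-Gamma(15/2, 453/32)
obs 5: x=8 → posterior Inverse-Gamma(8, 2053/32)
obs 6: x=-1 → posterior Inverse-Gamma(17/2, 2069/32)
obs 7: x=4 → posterior Inverse-Gamma(9, 2645/32)
obs 8: x=-1 → posterior Inverse-Gamma(19/2, 2661/32)
obs 9: x=1/2 → posterior Inverse-Gamma(10, 2761/32)
obs 10: x=-5 → posterior Inverse-Gamma(21/2, 2905/32)
obs 11: x=4 → posterior Inverse-Gamma(11, 3481/32)
obs 12: x=-3/4 → posterior Inverse-Gamma(23/2, 1753/16)
obs 13: x=5/2 → posterior Inverse-Gamma(12, 1915/16)
obs 14: x=-4 → posterior Inverse-Gamma(25/2, 1947/16)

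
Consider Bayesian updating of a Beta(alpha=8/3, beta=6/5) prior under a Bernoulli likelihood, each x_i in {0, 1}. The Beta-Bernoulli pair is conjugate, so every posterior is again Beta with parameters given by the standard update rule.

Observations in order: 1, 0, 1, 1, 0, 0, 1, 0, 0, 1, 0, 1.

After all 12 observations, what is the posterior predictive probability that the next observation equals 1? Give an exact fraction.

obs 1: x=1 → posterior Beta(11/3, 6/5)
obs 2: x=0 → posterior Beta(11/3, 11/5)
obs 3: x=1 → posterior Beta(14/3, 11/5)
obs 4: x=1 → posterior Beta(17/3, 11/5)
obs 5: x=0 → posterior Beta(17/3, 16/5)
obs 6: x=0 → posterior Beta(17/3, 21/5)
obs 7: x=1 → posterior Beta(20/3, 21/5)
obs 8: x=0 → posterior Beta(20/3, 26/5)
obs 9: x=0 → posterior Beta(20/3, 31/5)
obs 10: x=1 → posterior Beta(23/3, 31/5)
obs 11: x=0 → posterior Beta(23/3, 36/5)
obs 12: x=1 → posterior Beta(26/3, 36/5)

65/119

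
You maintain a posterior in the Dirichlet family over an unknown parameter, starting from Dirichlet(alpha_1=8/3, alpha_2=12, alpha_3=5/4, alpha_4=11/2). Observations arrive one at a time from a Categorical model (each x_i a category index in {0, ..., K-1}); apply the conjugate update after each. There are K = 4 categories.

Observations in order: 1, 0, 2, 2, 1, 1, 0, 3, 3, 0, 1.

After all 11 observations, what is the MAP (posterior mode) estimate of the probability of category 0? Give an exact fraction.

obs 1: x=1 → posterior Dirichlet(8/3, 13, 5/4, 11/2)
obs 2: x=0 → posterior Dirichlet(11/3, 13, 5/4, 11/2)
obs 3: x=2 → posterior Dirichlet(11/3, 13, 9/4, 11/2)
obs 4: x=2 → posterior Dirichlet(11/3, 13, 13/4, 11/2)
obs 5: x=1 → posterior Dirichlet(11/3, 14, 13/4, 11/2)
obs 6: x=1 → posterior Dirichlet(11/3, 15, 13/4, 11/2)
obs 7: x=0 → posterior Dirichlet(14/3, 15, 13/4, 11/2)
obs 8: x=3 → posterior Dirichlet(14/3, 15, 13/4, 13/2)
obs 9: x=3 → posterior Dirichlet(14/3, 15, 13/4, 15/2)
obs 10: x=0 → posterior Dirichlet(17/3, 15, 13/4, 15/2)
obs 11: x=1 → posterior Dirichlet(17/3, 16, 13/4, 15/2)

56/341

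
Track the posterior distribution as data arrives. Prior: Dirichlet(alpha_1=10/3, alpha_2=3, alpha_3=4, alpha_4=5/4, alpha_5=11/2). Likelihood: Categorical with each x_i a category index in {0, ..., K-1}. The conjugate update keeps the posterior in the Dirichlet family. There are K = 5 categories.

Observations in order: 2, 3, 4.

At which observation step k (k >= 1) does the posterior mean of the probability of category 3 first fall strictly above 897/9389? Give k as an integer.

k = 2

obs 1: x=2 → posterior Dirichlet(10/3, 3, 5, 5/4, 11/2)
obs 2: x=3 → posterior Dirichlet(10/3, 3, 5, 9/4, 11/2)
obs 3: x=4 → posterior Dirichlet(10/3, 3, 5, 9/4, 13/2)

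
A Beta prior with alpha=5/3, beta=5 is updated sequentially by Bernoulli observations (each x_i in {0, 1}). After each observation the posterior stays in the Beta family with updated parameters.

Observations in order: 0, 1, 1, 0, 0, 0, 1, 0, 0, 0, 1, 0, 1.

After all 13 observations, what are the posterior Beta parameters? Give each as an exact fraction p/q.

alpha=20/3, beta=13

obs 1: x=0 → posterior Beta(5/3, 6)
obs 2: x=1 → posterior Beta(8/3, 6)
obs 3: x=1 → posterior Beta(11/3, 6)
obs 4: x=0 → posterior Beta(11/3, 7)
obs 5: x=0 → posterior Beta(11/3, 8)
obs 6: x=0 → posterior Beta(11/3, 9)
obs 7: x=1 → posterior Beta(14/3, 9)
obs 8: x=0 → posterior Beta(14/3, 10)
obs 9: x=0 → posterior Beta(14/3, 11)
obs 10: x=0 → posterior Beta(14/3, 12)
obs 11: x=1 → posterior Beta(17/3, 12)
obs 12: x=0 → posterior Beta(17/3, 13)
obs 13: x=1 → posterior Beta(20/3, 13)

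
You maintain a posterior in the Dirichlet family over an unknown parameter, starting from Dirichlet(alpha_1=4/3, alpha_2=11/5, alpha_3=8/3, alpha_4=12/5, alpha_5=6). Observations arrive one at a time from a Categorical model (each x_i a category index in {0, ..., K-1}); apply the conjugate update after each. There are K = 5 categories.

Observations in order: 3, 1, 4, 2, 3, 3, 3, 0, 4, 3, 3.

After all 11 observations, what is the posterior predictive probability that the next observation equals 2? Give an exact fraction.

55/384

obs 1: x=3 → posterior Dirichlet(4/3, 11/5, 8/3, 17/5, 6)
obs 2: x=1 → posterior Dirichlet(4/3, 16/5, 8/3, 17/5, 6)
obs 3: x=4 → posterior Dirichlet(4/3, 16/5, 8/3, 17/5, 7)
obs 4: x=2 → posterior Dirichlet(4/3, 16/5, 11/3, 17/5, 7)
obs 5: x=3 → posterior Dirichlet(4/3, 16/5, 11/3, 22/5, 7)
obs 6: x=3 → posterior Dirichlet(4/3, 16/5, 11/3, 27/5, 7)
obs 7: x=3 → posterior Dirichlet(4/3, 16/5, 11/3, 32/5, 7)
obs 8: x=0 → posterior Dirichlet(7/3, 16/5, 11/3, 32/5, 7)
obs 9: x=4 → posterior Dirichlet(7/3, 16/5, 11/3, 32/5, 8)
obs 10: x=3 → posterior Dirichlet(7/3, 16/5, 11/3, 37/5, 8)
obs 11: x=3 → posterior Dirichlet(7/3, 16/5, 11/3, 42/5, 8)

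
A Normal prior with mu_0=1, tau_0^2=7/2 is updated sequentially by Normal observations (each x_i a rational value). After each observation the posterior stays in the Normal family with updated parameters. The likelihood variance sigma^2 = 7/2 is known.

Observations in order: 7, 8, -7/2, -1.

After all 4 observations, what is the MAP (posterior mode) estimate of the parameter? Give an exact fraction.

23/10

obs 1: x=7 → posterior Normal(4, 7/4)
obs 2: x=8 → posterior Normal(16/3, 7/6)
obs 3: x=-7/2 → posterior Normal(25/8, 7/8)
obs 4: x=-1 → posterior Normal(23/10, 7/10)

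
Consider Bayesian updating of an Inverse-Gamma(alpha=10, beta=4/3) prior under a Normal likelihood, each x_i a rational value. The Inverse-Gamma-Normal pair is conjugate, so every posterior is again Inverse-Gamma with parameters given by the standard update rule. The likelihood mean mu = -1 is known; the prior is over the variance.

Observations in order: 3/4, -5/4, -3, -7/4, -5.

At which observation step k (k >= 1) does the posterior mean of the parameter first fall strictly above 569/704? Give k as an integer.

k = 5

obs 1: x=3/4 → posterior Inverse-Gamma(21/2, 275/96)
obs 2: x=-5/4 → posterior Inverse-Gamma(11, 139/48)
obs 3: x=-3 → posterior Inverse-Gamma(23/2, 235/48)
obs 4: x=-7/4 → posterior Inverse-Gamma(12, 497/96)
obs 5: x=-5 → posterior Inverse-Gamma(25/2, 1265/96)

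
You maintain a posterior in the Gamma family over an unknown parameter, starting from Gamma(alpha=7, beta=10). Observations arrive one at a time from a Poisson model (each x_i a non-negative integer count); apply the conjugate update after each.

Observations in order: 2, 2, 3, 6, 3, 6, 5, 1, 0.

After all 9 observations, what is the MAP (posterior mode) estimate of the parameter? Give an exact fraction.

obs 1: x=2 → posterior Gamma(9, 11)
obs 2: x=2 → posterior Gamma(11, 12)
obs 3: x=3 → posterior Gamma(14, 13)
obs 4: x=6 → posterior Gamma(20, 14)
obs 5: x=3 → posterior Gamma(23, 15)
obs 6: x=6 → posterior Gamma(29, 16)
obs 7: x=5 → posterior Gamma(34, 17)
obs 8: x=1 → posterior Gamma(35, 18)
obs 9: x=0 → posterior Gamma(35, 19)

34/19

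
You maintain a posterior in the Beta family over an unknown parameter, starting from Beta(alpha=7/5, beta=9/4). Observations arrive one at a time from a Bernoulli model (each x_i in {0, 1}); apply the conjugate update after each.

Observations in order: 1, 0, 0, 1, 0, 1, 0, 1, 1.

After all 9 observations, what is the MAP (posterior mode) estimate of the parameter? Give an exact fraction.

obs 1: x=1 → posterior Beta(12/5, 9/4)
obs 2: x=0 → posterior Beta(12/5, 13/4)
obs 3: x=0 → posterior Beta(12/5, 17/4)
obs 4: x=1 → posterior Beta(17/5, 17/4)
obs 5: x=0 → posterior Beta(17/5, 21/4)
obs 6: x=1 → posterior Beta(22/5, 21/4)
obs 7: x=0 → posterior Beta(22/5, 25/4)
obs 8: x=1 → posterior Beta(27/5, 25/4)
obs 9: x=1 → posterior Beta(32/5, 25/4)

36/71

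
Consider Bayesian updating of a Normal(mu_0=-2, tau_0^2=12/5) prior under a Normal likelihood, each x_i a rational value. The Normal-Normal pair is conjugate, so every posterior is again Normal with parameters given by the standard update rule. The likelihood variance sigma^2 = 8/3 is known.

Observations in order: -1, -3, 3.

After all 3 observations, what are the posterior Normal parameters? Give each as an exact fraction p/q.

obs 1: x=-1 → posterior Normal(-29/19, 24/19)
obs 2: x=-3 → posterior Normal(-2, 6/7)
obs 3: x=3 → posterior Normal(-29/37, 24/37)

mu_0=-29/37, tau_0^2=24/37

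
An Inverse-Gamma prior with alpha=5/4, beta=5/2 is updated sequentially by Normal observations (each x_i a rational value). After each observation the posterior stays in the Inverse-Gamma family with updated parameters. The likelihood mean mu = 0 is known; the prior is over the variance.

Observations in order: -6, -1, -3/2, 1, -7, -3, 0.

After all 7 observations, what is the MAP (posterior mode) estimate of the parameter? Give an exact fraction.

obs 1: x=-6 → posterior Inverse-Gamma(7/4, 41/2)
obs 2: x=-1 → posterior Inverse-Gamma(9/4, 21)
obs 3: x=-3/2 → posterior Inverse-Gamma(11/4, 177/8)
obs 4: x=1 → posterior Inverse-Gamma(13/4, 181/8)
obs 5: x=-7 → posterior Inverse-Gamma(15/4, 377/8)
obs 6: x=-3 → posterior Inverse-Gamma(17/4, 413/8)
obs 7: x=0 → posterior Inverse-Gamma(19/4, 413/8)

413/46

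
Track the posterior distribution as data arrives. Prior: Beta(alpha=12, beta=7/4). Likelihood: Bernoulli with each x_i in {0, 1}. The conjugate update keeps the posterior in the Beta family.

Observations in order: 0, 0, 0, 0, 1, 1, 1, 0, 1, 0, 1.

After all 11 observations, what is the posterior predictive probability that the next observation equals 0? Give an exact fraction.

31/99

obs 1: x=0 → posterior Beta(12, 11/4)
obs 2: x=0 → posterior Beta(12, 15/4)
obs 3: x=0 → posterior Beta(12, 19/4)
obs 4: x=0 → posterior Beta(12, 23/4)
obs 5: x=1 → posterior Beta(13, 23/4)
obs 6: x=1 → posterior Beta(14, 23/4)
obs 7: x=1 → posterior Beta(15, 23/4)
obs 8: x=0 → posterior Beta(15, 27/4)
obs 9: x=1 → posterior Beta(16, 27/4)
obs 10: x=0 → posterior Beta(16, 31/4)
obs 11: x=1 → posterior Beta(17, 31/4)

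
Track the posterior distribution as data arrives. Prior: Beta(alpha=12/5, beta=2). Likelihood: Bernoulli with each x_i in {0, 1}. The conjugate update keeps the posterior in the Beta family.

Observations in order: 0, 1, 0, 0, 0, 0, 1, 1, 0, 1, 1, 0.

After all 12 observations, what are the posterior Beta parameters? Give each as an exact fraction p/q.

obs 1: x=0 → posterior Beta(12/5, 3)
obs 2: x=1 → posterior Beta(17/5, 3)
obs 3: x=0 → posterior Beta(17/5, 4)
obs 4: x=0 → posterior Beta(17/5, 5)
obs 5: x=0 → posterior Beta(17/5, 6)
obs 6: x=0 → posterior Beta(17/5, 7)
obs 7: x=1 → posterior Beta(22/5, 7)
obs 8: x=1 → posterior Beta(27/5, 7)
obs 9: x=0 → posterior Beta(27/5, 8)
obs 10: x=1 → posterior Beta(32/5, 8)
obs 11: x=1 → posterior Beta(37/5, 8)
obs 12: x=0 → posterior Beta(37/5, 9)

alpha=37/5, beta=9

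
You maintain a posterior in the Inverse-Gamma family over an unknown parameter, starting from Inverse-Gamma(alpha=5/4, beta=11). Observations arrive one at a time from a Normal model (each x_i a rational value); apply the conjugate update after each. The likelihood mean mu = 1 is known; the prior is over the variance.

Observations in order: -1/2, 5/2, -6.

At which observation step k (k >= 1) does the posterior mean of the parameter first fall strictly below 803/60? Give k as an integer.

k = 2

obs 1: x=-1/2 → posterior Inverse-Gamma(7/4, 97/8)
obs 2: x=5/2 → posterior Inverse-Gamma(9/4, 53/4)
obs 3: x=-6 → posterior Inverse-Gamma(11/4, 151/4)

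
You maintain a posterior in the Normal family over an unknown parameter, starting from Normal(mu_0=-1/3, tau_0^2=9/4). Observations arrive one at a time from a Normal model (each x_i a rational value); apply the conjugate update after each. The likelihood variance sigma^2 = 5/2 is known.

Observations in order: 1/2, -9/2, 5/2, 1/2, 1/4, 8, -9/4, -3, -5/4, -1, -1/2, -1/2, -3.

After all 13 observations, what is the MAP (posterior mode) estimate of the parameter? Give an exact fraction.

obs 1: x=1/2 → posterior Normal(7/114, 45/38)
obs 2: x=-9/2 → posterior Normal(-59/42, 45/56)
obs 3: x=5/2 → posterior Normal(-101/222, 45/74)
obs 4: x=1/2 → posterior Normal(-37/138, 45/92)
obs 5: x=1/4 → posterior Normal(-11/60, 9/22)
obs 6: x=8 → posterior Normal(743/768, 45/128)
obs 7: x=-9/4 → posterior Normal(125/219, 45/146)
obs 8: x=-3 → posterior Normal(22/123, 45/164)
obs 9: x=-5/4 → posterior Normal(41/1092, 45/182)
obs 10: x=-1 → posterior Normal(-67/1200, 9/40)
obs 11: x=-1/2 → posterior Normal(-121/1308, 45/218)
obs 12: x=-1/2 → posterior Normal(-175/1416, 45/236)
obs 13: x=-3 → posterior Normal(-499/1524, 45/254)

-499/1524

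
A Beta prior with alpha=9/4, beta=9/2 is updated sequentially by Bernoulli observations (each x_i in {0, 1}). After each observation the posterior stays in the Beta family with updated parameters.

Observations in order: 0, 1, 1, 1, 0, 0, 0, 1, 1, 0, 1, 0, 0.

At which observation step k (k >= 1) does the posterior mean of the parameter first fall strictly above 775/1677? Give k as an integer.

k = 4

obs 1: x=0 → posterior Beta(9/4, 11/2)
obs 2: x=1 → posterior Beta(13/4, 11/2)
obs 3: x=1 → posterior Beta(17/4, 11/2)
obs 4: x=1 → posterior Beta(21/4, 11/2)
obs 5: x=0 → posterior Beta(21/4, 13/2)
obs 6: x=0 → posterior Beta(21/4, 15/2)
obs 7: x=0 → posterior Beta(21/4, 17/2)
obs 8: x=1 → posterior Beta(25/4, 17/2)
obs 9: x=1 → posterior Beta(29/4, 17/2)
obs 10: x=0 → posterior Beta(29/4, 19/2)
obs 11: x=1 → posterior Beta(33/4, 19/2)
obs 12: x=0 → posterior Beta(33/4, 21/2)
obs 13: x=0 → posterior Beta(33/4, 23/2)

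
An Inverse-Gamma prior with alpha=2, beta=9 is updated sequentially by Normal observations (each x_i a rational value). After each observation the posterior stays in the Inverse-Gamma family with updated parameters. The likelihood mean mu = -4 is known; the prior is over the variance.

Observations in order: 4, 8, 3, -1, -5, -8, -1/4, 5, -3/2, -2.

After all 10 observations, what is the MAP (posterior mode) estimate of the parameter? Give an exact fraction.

obs 1: x=4 → posterior Inverse-Gamma(5/2, 41)
obs 2: x=8 → posterior Inverse-Gamma(3, 113)
obs 3: x=3 → posterior Inverse-Gamma(7/2, 275/2)
obs 4: x=-1 → posterior Inverse-Gamma(4, 142)
obs 5: x=-5 → posterior Inverse-Gamma(9/2, 285/2)
obs 6: x=-8 → posterior Inverse-Gamma(5, 301/2)
obs 7: x=-1/4 → posterior Inverse-Gamma(11/2, 5041/32)
obs 8: x=5 → posterior Inverse-Gamma(6, 6337/32)
obs 9: x=-3/2 → posterior Inverse-Gamma(13/2, 6437/32)
obs 10: x=-2 → posterior Inverse-Gamma(7, 6501/32)

6501/256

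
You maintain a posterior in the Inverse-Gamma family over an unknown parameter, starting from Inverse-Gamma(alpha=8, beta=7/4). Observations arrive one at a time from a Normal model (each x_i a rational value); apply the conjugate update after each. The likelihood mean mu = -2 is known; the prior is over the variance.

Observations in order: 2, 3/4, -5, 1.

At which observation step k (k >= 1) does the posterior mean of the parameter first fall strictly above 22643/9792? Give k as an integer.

k = 4

obs 1: x=2 → posterior Inverse-Gamma(17/2, 39/4)
obs 2: x=3/4 → posterior Inverse-Gamma(9, 433/32)
obs 3: x=-5 → posterior Inverse-Gamma(19/2, 577/32)
obs 4: x=1 → posterior Inverse-Gamma(10, 721/32)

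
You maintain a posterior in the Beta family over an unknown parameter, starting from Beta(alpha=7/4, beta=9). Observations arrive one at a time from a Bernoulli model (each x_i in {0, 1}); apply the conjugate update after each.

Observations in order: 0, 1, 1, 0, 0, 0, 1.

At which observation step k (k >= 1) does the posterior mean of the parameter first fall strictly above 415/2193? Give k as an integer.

obs 1: x=0 → posterior Beta(7/4, 10)
obs 2: x=1 → posterior Beta(11/4, 10)
obs 3: x=1 → posterior Beta(15/4, 10)
obs 4: x=0 → posterior Beta(15/4, 11)
obs 5: x=0 → posterior Beta(15/4, 12)
obs 6: x=0 → posterior Beta(15/4, 13)
obs 7: x=1 → posterior Beta(19/4, 13)

k = 2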